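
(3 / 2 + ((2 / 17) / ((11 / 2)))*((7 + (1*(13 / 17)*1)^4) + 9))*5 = 288872285 / 31236854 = 9.25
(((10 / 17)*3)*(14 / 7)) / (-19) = -60 / 323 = -0.19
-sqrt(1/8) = -sqrt(2)/4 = -0.35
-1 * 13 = -13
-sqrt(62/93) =-sqrt(6)/3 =-0.82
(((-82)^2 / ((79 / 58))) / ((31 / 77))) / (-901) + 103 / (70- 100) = -1128156067 / 66196470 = -17.04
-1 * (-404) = 404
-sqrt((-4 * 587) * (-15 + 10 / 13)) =-2 * sqrt(1411735) / 13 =-182.79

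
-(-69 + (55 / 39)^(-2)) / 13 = 207204 / 39325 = 5.27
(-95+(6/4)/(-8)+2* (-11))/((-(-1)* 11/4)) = -1875/44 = -42.61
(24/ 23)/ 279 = 8/ 2139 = 0.00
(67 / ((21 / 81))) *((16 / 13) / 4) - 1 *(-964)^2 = -929216.48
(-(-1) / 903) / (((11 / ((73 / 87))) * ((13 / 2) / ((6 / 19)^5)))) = 126144 / 3090783148453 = 0.00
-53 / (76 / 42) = -1113 / 38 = -29.29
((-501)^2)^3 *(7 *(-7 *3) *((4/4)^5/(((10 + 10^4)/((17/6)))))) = -1881799360446607119/2860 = -657971804351960.53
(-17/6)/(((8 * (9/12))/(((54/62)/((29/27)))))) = -1377/3596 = -0.38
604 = 604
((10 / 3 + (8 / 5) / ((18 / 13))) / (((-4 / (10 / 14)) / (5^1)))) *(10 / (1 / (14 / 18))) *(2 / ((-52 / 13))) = 2525 / 162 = 15.59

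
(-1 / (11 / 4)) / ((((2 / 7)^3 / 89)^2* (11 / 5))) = -4659488645 / 1936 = -2406760.66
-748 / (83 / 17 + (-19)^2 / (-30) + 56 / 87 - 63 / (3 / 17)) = 3687640 / 1792091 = 2.06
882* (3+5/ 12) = 3013.50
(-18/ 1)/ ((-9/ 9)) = 18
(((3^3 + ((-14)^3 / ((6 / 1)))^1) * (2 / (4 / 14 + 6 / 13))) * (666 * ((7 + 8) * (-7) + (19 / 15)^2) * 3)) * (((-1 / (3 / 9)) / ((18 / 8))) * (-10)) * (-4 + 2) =-6345028104.03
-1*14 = -14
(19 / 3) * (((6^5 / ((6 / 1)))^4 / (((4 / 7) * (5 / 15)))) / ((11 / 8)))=750415235383296 / 11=68219566853026.91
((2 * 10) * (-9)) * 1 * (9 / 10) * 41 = -6642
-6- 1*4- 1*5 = -15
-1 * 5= -5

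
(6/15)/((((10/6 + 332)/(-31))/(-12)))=2232/5005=0.45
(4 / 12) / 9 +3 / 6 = 29 / 54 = 0.54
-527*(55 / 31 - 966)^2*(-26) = 394914571402 / 31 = 12739179722.65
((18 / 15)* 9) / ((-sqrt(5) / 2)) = -108* sqrt(5) / 25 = -9.66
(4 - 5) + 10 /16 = -3 /8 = -0.38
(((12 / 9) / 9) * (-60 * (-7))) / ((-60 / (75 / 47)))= -700 / 423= -1.65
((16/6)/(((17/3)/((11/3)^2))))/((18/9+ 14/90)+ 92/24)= 880/833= 1.06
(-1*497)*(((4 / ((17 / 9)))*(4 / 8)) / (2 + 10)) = -1491 / 34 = -43.85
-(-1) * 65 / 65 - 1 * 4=-3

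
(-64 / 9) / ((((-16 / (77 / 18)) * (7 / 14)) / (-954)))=-32648 / 9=-3627.56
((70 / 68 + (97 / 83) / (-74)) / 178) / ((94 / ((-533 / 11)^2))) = 7516710851 / 52848415202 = 0.14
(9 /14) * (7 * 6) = 27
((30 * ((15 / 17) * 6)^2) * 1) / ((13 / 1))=243000 / 3757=64.68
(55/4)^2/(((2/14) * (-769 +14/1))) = -4235/2416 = -1.75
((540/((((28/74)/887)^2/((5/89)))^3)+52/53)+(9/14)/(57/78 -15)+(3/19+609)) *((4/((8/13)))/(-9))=-276037870107798059515093468960932809/24053607407856096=-11475944769001340552.32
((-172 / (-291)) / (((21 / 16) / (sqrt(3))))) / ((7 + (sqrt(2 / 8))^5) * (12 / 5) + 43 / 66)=242176 * sqrt(3) / 9425199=0.04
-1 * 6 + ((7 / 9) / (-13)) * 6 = -248 / 39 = -6.36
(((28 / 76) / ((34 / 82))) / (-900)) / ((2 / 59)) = -16933 / 581400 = -0.03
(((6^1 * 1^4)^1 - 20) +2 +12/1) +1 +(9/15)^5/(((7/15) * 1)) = 5104/4375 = 1.17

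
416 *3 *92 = 114816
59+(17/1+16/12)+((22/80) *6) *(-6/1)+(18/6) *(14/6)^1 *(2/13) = 26719/390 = 68.51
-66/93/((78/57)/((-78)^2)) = -97812/31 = -3155.23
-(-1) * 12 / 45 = 4 / 15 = 0.27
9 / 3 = 3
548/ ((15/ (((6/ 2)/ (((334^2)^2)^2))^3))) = 1233/ 4643283668453018484242871399819522811471672360123738011729920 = 0.00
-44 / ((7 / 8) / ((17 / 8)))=-748 / 7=-106.86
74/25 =2.96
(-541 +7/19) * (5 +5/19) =-1027200/361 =-2845.43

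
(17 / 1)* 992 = 16864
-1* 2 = -2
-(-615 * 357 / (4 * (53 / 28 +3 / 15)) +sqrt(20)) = 7684425 / 293- 2 * sqrt(5) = 26222.23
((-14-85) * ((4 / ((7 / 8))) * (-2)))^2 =40144896 / 49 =819283.59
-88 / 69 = -1.28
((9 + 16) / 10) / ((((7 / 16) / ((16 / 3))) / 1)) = 640 / 21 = 30.48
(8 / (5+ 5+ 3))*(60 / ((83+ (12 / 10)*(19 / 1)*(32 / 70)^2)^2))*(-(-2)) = 36015000000 / 3756605820253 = 0.01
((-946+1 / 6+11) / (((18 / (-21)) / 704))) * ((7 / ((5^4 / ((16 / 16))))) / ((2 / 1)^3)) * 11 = 66511522 / 5625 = 11824.27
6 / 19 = 0.32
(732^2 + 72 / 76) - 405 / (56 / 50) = 284866497 / 532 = 535463.34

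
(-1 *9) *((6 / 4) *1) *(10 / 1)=-135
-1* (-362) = 362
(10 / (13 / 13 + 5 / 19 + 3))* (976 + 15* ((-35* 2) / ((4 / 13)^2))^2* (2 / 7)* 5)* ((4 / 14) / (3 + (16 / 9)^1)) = 35614963915 / 21672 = 1643363.05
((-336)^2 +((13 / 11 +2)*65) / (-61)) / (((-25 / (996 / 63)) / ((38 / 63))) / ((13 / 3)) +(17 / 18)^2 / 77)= -190241.66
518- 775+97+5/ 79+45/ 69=-289420/ 1817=-159.28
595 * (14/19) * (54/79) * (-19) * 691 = -310825620/79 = -3934501.52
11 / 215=0.05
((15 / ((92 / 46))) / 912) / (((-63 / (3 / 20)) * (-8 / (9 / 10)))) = 0.00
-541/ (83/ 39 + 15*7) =-21099/ 4178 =-5.05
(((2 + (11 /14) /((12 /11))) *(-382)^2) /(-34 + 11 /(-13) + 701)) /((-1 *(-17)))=216733621 /6183240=35.05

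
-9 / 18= -1 / 2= -0.50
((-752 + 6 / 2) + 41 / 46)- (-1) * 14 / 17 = -584377 / 782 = -747.29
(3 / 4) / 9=1 / 12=0.08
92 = 92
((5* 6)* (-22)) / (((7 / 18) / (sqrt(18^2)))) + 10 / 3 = -641450 / 21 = -30545.24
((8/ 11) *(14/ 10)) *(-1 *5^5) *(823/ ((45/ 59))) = -339899000/ 99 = -3433323.23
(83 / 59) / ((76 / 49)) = 0.91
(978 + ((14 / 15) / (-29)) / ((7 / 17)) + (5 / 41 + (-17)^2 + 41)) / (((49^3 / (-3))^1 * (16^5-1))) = -23328961 / 733397792040375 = -0.00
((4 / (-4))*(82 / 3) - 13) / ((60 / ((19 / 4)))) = -2299 / 720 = -3.19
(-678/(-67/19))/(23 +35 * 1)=6441/1943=3.31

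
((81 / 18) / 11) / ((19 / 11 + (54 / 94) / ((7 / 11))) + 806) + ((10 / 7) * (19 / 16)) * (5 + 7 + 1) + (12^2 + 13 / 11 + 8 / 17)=1284866282885 / 7661398976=167.71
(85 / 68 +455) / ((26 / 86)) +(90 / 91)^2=50020975 / 33124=1510.11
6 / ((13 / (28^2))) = 4704 / 13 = 361.85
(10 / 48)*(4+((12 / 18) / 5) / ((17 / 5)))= 515 / 612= 0.84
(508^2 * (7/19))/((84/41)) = 2645156/57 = 46406.25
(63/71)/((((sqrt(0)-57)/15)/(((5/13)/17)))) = -1575/298129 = -0.01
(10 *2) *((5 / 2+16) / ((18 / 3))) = 185 / 3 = 61.67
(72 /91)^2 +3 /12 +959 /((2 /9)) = 142975639 /33124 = 4316.38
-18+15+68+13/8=533/8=66.62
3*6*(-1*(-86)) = 1548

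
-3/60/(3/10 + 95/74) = -37/1172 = -0.03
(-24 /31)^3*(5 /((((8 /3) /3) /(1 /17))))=-77760 /506447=-0.15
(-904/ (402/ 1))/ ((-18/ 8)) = 1808/ 1809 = 1.00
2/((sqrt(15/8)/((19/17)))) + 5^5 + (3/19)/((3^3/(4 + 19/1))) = 76*sqrt(30)/255 + 534398/171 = 3126.77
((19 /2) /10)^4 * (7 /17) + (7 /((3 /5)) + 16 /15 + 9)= 180080741 /8160000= 22.07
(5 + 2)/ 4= 7/ 4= 1.75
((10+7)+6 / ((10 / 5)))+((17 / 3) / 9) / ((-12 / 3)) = 2143 / 108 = 19.84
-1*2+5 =3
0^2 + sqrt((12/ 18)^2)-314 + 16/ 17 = -15932/ 51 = -312.39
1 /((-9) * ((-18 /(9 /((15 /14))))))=7 /135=0.05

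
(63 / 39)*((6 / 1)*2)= 252 / 13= 19.38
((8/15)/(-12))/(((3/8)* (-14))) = 8/945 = 0.01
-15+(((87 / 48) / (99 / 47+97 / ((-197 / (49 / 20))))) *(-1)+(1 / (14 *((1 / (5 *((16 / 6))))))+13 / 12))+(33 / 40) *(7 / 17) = -11613280667 / 793344440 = -14.64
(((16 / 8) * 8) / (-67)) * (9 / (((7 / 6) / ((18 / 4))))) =-3888 / 469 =-8.29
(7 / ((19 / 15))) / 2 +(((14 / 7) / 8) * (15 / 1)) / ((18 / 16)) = 695 / 114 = 6.10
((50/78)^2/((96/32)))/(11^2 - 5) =625/529308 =0.00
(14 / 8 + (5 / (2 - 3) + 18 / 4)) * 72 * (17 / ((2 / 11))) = 8415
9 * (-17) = -153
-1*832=-832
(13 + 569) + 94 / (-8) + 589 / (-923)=569.61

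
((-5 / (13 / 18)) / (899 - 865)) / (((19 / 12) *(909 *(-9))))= 20 / 1272297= 0.00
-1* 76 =-76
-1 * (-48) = 48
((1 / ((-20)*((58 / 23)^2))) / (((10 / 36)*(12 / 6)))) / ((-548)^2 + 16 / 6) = -14283 / 303069488000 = -0.00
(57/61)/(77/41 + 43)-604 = -67790623/112240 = -603.98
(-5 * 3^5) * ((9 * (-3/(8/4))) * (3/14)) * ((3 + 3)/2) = 295245/28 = 10544.46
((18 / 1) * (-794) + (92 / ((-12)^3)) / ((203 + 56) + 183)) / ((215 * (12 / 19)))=-51850461749 / 492635520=-105.25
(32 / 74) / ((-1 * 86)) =-8 / 1591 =-0.01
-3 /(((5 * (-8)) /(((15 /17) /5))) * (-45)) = -1 /3400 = -0.00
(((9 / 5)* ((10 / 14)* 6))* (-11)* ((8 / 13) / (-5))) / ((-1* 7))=-4752 / 3185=-1.49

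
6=6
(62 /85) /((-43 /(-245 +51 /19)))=4.11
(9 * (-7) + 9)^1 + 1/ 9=-485/ 9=-53.89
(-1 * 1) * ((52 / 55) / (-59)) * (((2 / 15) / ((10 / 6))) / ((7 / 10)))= 0.00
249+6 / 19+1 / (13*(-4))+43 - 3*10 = 259149 / 988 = 262.30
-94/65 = -1.45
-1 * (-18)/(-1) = -18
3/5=0.60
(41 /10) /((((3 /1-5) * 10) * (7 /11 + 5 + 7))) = -451 /27800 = -0.02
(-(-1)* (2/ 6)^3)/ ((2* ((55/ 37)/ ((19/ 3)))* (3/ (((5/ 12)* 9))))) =703/ 7128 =0.10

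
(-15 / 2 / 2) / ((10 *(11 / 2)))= -3 / 44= -0.07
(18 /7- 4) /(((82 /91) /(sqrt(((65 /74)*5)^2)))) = -21125 /3034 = -6.96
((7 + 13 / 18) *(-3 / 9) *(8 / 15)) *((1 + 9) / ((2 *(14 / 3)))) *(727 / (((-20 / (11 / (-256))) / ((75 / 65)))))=-1111583 / 419328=-2.65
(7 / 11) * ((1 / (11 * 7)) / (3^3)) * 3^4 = 3 / 121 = 0.02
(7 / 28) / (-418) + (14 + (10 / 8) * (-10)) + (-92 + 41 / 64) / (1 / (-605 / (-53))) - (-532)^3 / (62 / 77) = 4109560112997747 / 21976768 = 186995654.37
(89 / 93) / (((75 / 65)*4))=1157 / 5580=0.21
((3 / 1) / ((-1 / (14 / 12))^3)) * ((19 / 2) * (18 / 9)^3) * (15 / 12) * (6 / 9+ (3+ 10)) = -1335985 / 216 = -6185.12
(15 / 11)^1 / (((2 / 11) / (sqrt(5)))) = 15 * sqrt(5) / 2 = 16.77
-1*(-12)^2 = -144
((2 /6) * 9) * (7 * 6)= 126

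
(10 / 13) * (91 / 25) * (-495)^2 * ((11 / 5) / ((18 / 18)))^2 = 16602894 / 5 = 3320578.80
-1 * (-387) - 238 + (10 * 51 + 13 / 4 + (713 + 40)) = 5661 / 4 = 1415.25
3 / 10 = 0.30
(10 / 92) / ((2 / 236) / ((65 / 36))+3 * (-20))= -19175 / 10583772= -0.00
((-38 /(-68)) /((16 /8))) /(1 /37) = 703 /68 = 10.34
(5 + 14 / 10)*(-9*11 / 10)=-63.36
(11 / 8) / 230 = 11 / 1840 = 0.01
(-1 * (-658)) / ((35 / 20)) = 376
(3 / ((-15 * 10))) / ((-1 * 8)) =1 / 400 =0.00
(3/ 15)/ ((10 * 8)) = 1/ 400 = 0.00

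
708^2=501264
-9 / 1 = -9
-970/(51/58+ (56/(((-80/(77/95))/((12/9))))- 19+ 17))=80170500/155149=516.73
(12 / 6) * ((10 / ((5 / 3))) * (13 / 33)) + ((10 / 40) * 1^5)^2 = 843 / 176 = 4.79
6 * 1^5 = 6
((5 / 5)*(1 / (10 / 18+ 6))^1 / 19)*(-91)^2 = 74529 / 1121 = 66.48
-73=-73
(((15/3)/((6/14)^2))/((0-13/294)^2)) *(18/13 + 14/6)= 341182100/6591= 51764.85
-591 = -591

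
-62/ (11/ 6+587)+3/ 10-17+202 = 6542929/ 35330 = 185.19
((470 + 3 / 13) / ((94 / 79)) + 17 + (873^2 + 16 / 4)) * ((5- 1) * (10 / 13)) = 18636604540 / 7943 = 2346292.90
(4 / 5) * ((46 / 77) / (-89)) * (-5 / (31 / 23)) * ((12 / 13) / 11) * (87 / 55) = 4418208 / 1670864195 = 0.00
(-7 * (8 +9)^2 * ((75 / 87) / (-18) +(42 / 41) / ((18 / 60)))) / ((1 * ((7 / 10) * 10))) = -20823895 / 21402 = -972.99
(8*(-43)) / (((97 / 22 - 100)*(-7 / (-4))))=2.06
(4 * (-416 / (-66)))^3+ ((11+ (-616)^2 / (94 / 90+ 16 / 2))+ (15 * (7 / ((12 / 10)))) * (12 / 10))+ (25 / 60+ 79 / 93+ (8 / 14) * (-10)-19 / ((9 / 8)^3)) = 1809862231065629 / 31162122684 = 58078.91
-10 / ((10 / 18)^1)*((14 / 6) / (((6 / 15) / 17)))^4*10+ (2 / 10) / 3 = -3133342515613 / 180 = -17407458420.07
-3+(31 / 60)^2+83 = 288961 / 3600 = 80.27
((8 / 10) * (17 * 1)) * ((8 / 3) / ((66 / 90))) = 544 / 11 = 49.45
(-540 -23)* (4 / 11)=-2252 / 11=-204.73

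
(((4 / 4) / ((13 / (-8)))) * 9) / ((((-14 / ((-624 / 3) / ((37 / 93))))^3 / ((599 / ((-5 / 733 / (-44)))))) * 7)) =-96810281110893182976 / 608089265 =-159204062105.74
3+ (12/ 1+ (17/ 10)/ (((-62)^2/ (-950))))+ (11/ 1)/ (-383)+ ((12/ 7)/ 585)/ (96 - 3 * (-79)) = 9737701151303/ 669204785340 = 14.55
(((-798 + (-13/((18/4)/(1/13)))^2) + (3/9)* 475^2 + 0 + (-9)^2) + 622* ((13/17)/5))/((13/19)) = 9757034584/89505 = 109011.06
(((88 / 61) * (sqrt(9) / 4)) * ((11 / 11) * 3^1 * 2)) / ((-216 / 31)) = -341 / 366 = -0.93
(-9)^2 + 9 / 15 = 408 / 5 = 81.60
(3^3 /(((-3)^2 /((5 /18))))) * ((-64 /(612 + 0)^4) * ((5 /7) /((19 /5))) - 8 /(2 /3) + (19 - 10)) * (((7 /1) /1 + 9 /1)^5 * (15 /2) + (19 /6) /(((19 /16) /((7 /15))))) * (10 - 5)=-10181195710519133765 /103568462109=-98304015.56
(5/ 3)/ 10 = 1/ 6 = 0.17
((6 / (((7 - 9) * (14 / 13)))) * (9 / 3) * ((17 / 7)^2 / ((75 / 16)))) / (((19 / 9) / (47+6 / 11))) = -424420776 / 1792175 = -236.82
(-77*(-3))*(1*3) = 693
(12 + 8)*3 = 60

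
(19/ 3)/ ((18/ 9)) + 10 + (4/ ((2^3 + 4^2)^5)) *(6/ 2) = 8736769/ 663552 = 13.17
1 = 1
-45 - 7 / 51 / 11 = -25252 / 561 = -45.01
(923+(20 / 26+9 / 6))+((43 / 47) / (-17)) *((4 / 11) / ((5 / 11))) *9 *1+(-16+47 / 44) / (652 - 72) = 49031470305 / 53015248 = 924.86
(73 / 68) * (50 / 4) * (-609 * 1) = -8172.24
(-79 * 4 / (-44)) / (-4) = -79 / 44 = -1.80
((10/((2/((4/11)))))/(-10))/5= -2/55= -0.04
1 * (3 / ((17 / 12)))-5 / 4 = 59 / 68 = 0.87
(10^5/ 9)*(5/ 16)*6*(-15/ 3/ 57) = -312500/ 171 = -1827.49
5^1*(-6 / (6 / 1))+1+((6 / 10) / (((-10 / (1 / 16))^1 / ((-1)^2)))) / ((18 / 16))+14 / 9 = -2203 / 900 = -2.45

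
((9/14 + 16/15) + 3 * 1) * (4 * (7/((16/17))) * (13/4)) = 218569/480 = 455.35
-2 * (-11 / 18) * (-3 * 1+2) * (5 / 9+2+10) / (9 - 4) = -1243 / 405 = -3.07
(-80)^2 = 6400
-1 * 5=-5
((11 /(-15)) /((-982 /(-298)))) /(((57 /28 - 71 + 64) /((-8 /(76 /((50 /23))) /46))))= -458920 /2057912097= -0.00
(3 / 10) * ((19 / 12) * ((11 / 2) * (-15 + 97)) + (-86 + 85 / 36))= 2837 / 15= 189.13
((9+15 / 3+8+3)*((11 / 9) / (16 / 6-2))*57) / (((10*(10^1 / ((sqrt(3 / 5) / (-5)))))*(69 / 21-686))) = 1463*sqrt(15) / 955800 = 0.01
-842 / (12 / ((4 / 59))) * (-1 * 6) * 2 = 3368 / 59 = 57.08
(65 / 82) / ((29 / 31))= 2015 / 2378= 0.85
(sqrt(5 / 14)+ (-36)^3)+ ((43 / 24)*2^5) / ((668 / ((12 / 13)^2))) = -1316770224 / 28223+ sqrt(70) / 14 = -46655.33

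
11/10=1.10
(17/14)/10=17/140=0.12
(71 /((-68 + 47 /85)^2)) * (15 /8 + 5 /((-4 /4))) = -12824375 /262938312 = -0.05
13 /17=0.76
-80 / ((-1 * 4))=20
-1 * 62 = -62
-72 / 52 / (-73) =18 / 949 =0.02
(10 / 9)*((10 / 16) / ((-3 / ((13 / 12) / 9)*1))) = -325 / 11664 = -0.03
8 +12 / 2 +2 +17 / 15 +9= 392 / 15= 26.13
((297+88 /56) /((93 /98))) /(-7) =-4180 /93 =-44.95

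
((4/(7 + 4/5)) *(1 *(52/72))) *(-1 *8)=-80/27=-2.96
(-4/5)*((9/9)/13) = -4/65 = -0.06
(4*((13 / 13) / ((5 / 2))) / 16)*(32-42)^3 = -100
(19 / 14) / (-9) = -0.15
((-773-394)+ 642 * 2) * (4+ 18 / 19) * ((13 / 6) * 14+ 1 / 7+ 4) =2654184 / 133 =19956.27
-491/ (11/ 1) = -491/ 11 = -44.64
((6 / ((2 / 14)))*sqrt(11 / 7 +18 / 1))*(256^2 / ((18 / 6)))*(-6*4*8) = -25165824*sqrt(959) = -779328320.41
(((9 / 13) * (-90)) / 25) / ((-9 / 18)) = 324 / 65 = 4.98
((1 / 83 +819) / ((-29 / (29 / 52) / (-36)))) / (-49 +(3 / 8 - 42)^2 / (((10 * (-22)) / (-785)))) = 1722834432 / 18636044531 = 0.09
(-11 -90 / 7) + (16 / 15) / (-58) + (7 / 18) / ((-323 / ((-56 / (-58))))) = -70450699 / 2950605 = -23.88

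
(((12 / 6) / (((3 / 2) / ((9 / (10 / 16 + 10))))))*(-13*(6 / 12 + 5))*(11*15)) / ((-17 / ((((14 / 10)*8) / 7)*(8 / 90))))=805376 / 7225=111.47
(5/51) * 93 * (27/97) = 4185/1649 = 2.54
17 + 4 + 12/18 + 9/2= 157/6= 26.17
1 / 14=0.07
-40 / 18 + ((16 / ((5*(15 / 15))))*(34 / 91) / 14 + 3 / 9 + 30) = 808253 / 28665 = 28.20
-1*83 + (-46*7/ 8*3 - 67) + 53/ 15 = -16033/ 60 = -267.22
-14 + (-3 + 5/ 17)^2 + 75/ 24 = -8215/ 2312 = -3.55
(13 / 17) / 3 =13 / 51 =0.25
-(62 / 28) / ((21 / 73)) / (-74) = 2263 / 21756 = 0.10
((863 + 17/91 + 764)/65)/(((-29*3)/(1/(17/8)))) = -13616/100555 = -0.14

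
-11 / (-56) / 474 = 11 / 26544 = 0.00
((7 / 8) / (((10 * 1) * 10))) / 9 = 7 / 7200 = 0.00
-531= -531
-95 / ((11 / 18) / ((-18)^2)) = -554040 / 11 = -50367.27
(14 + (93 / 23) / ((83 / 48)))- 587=-1089393 / 1909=-570.66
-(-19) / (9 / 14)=266 / 9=29.56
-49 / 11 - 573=-6352 / 11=-577.45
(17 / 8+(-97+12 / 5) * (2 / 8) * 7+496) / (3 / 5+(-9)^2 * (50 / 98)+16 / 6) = 7.46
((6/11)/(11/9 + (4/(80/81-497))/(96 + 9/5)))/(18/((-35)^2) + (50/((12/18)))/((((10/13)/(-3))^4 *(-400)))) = -308057951040000/29930039583079933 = -0.01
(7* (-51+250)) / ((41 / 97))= 135121 / 41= 3295.63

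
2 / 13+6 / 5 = 88 / 65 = 1.35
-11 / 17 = -0.65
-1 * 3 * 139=-417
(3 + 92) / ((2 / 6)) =285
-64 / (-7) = 64 / 7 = 9.14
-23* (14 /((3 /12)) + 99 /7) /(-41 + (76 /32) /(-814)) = 73540016 /1869077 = 39.35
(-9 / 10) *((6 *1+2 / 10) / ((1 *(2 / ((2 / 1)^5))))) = -2232 / 25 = -89.28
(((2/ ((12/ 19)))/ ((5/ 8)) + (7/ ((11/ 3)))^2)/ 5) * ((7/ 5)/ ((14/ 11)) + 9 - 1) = 1438801/ 90750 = 15.85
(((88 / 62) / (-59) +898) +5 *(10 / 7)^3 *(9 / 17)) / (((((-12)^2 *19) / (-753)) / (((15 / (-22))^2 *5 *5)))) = -2272913495848125 / 784595289632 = -2896.92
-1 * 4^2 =-16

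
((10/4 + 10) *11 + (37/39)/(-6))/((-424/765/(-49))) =66927385/5512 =12142.12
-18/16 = -9/8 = -1.12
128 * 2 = 256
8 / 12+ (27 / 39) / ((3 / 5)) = 71 / 39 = 1.82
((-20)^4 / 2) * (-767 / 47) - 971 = -61405637 / 47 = -1306502.91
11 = 11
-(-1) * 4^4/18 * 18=256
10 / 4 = 5 / 2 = 2.50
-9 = -9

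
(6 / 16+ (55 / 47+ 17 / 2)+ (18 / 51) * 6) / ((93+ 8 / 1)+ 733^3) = 25915 / 839126713232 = 0.00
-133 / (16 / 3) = -399 / 16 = -24.94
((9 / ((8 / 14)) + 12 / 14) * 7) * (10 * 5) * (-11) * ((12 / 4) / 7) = -383625 / 14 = -27401.79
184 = 184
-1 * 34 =-34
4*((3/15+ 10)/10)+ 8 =12.08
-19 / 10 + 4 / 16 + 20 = 367 / 20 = 18.35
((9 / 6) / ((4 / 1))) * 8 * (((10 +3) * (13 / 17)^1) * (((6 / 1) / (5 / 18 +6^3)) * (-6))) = -328536 / 66181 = -4.96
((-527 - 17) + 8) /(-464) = 67 /58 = 1.16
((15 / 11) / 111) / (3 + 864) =5 / 352869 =0.00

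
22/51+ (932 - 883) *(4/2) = 5020/51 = 98.43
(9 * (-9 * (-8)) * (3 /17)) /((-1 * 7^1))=-1944 /119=-16.34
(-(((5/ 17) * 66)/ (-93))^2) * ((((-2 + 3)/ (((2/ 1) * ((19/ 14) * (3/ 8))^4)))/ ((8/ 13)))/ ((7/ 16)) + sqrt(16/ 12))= -3535922790400/ 2931707601729 - 24200 * sqrt(3)/ 833187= -1.26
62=62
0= 0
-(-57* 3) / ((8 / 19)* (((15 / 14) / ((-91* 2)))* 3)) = -229957 / 10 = -22995.70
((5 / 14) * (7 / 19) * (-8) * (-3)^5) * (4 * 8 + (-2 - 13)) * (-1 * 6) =-495720 / 19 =-26090.53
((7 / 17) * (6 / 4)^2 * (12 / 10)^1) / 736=0.00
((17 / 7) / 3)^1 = 17 / 21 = 0.81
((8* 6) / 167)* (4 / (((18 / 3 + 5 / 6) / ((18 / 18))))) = 1152 / 6847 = 0.17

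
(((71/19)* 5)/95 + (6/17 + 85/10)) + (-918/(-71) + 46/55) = 1093549019/47929970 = 22.82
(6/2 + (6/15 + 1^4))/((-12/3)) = -11/10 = -1.10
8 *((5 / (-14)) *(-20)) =400 / 7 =57.14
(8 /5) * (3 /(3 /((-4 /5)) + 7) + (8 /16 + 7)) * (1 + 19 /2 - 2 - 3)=4818 /65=74.12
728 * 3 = 2184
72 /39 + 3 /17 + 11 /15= 9136 /3315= 2.76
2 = 2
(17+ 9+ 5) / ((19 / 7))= 11.42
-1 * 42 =-42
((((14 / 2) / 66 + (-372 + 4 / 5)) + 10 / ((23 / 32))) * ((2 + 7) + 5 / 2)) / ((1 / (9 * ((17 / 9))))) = -46087051 / 660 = -69828.87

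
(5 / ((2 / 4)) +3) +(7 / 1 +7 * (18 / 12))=61 / 2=30.50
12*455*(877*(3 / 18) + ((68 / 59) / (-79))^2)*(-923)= -16003004412397730 / 21724921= -736619682.64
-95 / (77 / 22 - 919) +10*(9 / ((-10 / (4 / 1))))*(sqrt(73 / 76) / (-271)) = 190 / 1831 +18*sqrt(1387) / 5149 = 0.23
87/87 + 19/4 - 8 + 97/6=167/12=13.92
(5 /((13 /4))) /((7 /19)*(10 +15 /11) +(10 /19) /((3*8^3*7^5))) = 10790900736 /29365190543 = 0.37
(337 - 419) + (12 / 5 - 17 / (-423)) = -168269 / 2115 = -79.56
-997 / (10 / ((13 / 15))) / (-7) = 12961 / 1050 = 12.34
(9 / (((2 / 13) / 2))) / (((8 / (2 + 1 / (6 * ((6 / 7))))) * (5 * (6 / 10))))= 1027 / 96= 10.70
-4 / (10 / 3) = -6 / 5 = -1.20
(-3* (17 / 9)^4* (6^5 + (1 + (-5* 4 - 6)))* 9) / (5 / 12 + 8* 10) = -2589485084 / 78165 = -33128.45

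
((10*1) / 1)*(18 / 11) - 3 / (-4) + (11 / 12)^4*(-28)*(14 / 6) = -4963835 / 171072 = -29.02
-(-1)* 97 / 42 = 97 / 42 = 2.31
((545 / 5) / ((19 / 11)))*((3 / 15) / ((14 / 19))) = 1199 / 70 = 17.13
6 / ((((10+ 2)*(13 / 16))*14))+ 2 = 186 / 91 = 2.04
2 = 2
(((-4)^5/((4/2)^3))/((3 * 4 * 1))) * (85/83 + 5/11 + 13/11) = -77728/2739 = -28.38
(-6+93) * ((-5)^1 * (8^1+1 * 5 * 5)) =-14355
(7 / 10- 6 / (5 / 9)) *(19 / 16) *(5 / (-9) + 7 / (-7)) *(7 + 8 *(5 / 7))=170791 / 720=237.21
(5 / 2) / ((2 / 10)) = 25 / 2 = 12.50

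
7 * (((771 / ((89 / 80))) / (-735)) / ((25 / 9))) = -37008 / 15575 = -2.38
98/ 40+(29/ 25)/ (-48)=2.43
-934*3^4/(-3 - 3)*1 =12609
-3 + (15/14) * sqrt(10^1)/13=-3 + 15 * sqrt(10)/182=-2.74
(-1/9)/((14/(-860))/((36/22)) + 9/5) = -172/2771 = -0.06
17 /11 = 1.55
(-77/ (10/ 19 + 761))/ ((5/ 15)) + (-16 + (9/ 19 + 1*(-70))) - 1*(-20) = -861776/ 13091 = -65.83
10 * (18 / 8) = 45 / 2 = 22.50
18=18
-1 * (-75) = 75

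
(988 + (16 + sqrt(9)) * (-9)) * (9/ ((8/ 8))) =7353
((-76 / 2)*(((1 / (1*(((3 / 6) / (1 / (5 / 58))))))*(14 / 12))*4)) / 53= -61712 / 795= -77.63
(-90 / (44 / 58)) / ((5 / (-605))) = 14355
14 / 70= 1 / 5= 0.20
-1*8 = -8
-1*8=-8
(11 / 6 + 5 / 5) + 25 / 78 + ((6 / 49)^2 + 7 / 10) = 1207581 / 312130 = 3.87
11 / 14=0.79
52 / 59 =0.88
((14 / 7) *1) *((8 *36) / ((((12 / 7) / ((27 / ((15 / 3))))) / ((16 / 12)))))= 12096 / 5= 2419.20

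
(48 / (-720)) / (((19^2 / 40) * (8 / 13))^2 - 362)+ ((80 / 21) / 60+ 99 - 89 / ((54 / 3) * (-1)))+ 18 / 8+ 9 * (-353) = -1082683725703 / 352580508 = -3070.74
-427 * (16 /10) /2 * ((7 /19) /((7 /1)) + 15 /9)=-167384 /285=-587.31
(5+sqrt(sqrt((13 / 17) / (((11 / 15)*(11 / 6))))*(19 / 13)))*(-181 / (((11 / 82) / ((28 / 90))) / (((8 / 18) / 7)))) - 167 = -267533 / 891 - 118736*10^(1 / 4)*221^(3 / 4)*sqrt(627) / 10830105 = -328.24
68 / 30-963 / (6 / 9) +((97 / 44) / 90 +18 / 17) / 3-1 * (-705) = -29763743 / 40392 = -736.87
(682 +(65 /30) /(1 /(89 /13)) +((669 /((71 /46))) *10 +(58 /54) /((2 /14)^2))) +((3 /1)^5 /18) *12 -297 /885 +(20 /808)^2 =121041215774653 /23075274060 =5245.49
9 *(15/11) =12.27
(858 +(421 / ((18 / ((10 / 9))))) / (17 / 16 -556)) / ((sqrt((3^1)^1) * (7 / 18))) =1234078124 * sqrt(3) / 1678131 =1273.73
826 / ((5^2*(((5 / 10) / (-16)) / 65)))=-343616 / 5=-68723.20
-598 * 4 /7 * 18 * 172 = -7405632 /7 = -1057947.43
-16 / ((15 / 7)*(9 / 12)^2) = -1792 / 135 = -13.27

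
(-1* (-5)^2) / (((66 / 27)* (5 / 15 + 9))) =-1.10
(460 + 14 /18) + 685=1145.78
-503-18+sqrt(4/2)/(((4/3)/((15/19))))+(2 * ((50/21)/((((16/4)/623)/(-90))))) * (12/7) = -114948.73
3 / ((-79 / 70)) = -210 / 79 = -2.66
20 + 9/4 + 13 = 141/4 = 35.25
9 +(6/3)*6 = 21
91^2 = 8281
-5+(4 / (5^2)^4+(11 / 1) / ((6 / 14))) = 24218762 / 1171875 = 20.67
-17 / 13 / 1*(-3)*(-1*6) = -306 / 13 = -23.54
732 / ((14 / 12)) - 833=-1439 / 7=-205.57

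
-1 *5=-5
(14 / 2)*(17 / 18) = 119 / 18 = 6.61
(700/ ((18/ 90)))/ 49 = 71.43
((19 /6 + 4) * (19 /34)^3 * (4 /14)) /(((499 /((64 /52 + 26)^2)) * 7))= 3080027091 /40603183894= 0.08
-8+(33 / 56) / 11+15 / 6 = -305 / 56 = -5.45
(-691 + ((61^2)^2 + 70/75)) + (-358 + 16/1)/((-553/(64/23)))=2641447449136/190785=13845152.65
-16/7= -2.29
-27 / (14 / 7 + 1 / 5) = -135 / 11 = -12.27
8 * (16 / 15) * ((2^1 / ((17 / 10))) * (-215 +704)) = 83456 / 17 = 4909.18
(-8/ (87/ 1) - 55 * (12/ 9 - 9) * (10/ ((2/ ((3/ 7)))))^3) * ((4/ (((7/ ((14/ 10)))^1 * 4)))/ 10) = 123809131/ 1492050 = 82.98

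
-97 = -97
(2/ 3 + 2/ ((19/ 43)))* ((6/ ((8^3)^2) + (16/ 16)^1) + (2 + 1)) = 19398767/ 933888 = 20.77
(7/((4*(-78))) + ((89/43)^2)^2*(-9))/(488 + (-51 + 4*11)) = -176204144335/513066303672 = -0.34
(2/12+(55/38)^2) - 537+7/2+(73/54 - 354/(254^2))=-333215993689/628837452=-529.89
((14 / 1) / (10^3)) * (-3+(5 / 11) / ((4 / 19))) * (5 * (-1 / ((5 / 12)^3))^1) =27972 / 34375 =0.81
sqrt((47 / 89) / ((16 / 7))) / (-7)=-sqrt(29281) / 2492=-0.07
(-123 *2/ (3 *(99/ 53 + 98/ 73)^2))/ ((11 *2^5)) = -0.02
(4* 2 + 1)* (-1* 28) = -252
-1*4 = -4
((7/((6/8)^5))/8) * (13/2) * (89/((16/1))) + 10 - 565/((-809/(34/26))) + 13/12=145.31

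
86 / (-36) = -43 / 18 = -2.39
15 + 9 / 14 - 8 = 107 / 14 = 7.64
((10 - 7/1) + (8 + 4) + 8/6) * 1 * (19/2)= 155.17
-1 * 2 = -2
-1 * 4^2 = -16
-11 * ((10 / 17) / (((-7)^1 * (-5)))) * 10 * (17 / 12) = -55 / 21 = -2.62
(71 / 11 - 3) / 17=38 / 187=0.20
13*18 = 234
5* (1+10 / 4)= 35 / 2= 17.50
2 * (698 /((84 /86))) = 30014 /21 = 1429.24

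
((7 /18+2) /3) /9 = 43 /486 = 0.09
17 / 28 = 0.61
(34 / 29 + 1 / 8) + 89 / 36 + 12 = 32927 / 2088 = 15.77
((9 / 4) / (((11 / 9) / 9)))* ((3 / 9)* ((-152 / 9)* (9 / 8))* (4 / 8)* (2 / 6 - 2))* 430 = 1654425 / 44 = 37600.57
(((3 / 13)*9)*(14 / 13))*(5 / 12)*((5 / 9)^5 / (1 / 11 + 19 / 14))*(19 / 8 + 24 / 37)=7537578125 / 73190264472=0.10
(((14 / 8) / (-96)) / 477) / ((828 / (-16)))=7 / 9478944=0.00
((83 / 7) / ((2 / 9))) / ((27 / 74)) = 3071 / 21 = 146.24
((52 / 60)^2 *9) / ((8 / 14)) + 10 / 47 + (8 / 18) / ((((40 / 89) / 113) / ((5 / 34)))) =5119232 / 179775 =28.48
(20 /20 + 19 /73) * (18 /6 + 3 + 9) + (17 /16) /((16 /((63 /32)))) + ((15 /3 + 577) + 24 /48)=359727463 /598016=601.53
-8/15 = -0.53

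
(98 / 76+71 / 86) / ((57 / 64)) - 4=-25228 / 15523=-1.63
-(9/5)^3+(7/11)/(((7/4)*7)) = -55633/9625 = -5.78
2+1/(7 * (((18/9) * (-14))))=391/196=1.99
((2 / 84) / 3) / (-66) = -1 / 8316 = -0.00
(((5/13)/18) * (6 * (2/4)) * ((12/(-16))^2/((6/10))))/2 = 25/832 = 0.03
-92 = -92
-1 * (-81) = 81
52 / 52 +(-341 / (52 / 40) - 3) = -3436 / 13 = -264.31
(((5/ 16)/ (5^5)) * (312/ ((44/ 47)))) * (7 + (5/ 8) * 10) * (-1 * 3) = -291447/ 220000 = -1.32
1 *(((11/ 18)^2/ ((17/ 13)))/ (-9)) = -0.03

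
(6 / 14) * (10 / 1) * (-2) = -60 / 7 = -8.57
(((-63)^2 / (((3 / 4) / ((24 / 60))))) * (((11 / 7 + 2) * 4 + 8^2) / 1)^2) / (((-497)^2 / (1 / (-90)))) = -3603648 / 6175225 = -0.58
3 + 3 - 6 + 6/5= 1.20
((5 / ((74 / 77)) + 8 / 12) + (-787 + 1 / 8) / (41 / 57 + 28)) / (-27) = 31296421 / 39248712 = 0.80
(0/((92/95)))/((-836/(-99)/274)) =0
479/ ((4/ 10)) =2395/ 2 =1197.50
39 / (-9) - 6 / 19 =-4.65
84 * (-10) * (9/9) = -840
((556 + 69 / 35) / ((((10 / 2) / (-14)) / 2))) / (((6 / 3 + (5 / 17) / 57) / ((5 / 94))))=-37847202 / 456605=-82.89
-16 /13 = -1.23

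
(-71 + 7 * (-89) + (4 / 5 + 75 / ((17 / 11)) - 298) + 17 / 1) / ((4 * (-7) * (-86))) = -39341 / 102340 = -0.38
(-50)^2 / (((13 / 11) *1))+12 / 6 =27526 / 13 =2117.38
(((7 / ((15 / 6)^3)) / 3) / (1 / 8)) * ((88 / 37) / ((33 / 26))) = 93184 / 41625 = 2.24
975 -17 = 958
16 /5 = 3.20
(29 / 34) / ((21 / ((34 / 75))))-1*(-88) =138629 / 1575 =88.02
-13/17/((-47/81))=1053/799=1.32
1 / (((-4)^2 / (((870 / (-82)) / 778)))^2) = 189225 / 260475495424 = 0.00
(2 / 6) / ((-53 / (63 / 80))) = -21 / 4240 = -0.00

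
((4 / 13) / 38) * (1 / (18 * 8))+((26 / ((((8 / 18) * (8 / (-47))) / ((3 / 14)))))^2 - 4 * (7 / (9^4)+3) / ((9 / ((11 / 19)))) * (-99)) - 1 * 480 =5020.38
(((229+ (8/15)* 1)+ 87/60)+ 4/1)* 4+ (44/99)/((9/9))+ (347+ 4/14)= 405614/315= 1287.66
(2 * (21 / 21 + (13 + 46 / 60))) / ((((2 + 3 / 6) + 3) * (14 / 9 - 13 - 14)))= -2658 / 12595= -0.21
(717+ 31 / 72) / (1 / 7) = 361585 / 72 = 5022.01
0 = 0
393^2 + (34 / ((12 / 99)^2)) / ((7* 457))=3952677321 / 25592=154449.72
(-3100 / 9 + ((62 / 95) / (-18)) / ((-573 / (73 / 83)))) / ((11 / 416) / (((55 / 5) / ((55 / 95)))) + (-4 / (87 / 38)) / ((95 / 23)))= 168969870731168 / 206817588027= 817.00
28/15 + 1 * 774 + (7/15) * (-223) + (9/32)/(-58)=6234259/9280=671.80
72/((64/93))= 837/8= 104.62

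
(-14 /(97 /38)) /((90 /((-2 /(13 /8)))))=4256 /56745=0.08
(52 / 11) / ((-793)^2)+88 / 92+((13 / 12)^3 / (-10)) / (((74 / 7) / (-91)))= 32096616895201 / 15649447207680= 2.05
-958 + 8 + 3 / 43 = -40847 / 43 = -949.93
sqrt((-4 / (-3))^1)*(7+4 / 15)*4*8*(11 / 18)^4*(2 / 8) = 1595869*sqrt(3) / 295245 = 9.36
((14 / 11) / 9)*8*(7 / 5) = 784 / 495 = 1.58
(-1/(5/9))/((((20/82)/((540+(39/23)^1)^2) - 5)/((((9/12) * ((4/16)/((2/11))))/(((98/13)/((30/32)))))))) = 73717616486943/1596673793469440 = 0.05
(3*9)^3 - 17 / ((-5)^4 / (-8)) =12302011 / 625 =19683.22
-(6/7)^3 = -216/343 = -0.63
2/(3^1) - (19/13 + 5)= -5.79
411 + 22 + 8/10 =2169/5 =433.80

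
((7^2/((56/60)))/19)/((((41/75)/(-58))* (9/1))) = -32.57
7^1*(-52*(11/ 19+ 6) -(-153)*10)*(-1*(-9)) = 1421910/ 19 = 74837.37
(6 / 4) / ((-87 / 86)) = -43 / 29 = -1.48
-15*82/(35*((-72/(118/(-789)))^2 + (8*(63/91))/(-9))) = -0.00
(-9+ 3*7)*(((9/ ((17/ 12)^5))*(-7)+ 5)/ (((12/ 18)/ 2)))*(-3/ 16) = 231582537/ 5679428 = 40.78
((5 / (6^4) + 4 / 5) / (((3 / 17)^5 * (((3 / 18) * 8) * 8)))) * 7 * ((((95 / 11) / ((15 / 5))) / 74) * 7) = 6885708690203 / 8203244544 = 839.39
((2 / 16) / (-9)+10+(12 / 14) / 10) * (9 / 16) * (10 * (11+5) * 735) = 2665005 / 4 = 666251.25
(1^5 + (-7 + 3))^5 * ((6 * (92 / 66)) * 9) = -201204 / 11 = -18291.27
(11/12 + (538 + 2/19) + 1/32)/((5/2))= 983233/4560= 215.62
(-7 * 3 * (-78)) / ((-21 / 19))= -1482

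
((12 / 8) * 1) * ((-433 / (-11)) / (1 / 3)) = 3897 / 22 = 177.14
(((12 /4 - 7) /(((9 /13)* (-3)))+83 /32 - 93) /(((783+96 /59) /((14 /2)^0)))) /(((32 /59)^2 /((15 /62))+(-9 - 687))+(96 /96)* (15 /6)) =78503042065 /481933877197968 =0.00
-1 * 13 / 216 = -13 / 216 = -0.06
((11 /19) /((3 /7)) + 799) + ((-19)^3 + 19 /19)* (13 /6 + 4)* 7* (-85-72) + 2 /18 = 7947842218 /171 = 46478609.46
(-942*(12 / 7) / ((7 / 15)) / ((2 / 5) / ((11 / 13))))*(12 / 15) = -3730320 / 637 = -5856.08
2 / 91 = 0.02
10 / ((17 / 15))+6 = 252 / 17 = 14.82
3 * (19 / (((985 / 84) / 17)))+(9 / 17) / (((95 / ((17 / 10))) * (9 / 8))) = 7733408 / 93575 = 82.64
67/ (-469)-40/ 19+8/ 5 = -431/ 665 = -0.65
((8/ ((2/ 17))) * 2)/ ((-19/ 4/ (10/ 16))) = -340/ 19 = -17.89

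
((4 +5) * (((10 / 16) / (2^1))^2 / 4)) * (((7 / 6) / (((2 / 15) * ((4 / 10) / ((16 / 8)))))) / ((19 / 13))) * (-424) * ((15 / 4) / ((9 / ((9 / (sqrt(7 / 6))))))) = -58134375 * sqrt(42) / 38912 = -9682.20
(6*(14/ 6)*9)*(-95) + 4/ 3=-35906/ 3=-11968.67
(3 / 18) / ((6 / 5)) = 5 / 36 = 0.14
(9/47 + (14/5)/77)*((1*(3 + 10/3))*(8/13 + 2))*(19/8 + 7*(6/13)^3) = 10242708233/885962220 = 11.56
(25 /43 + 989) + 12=43068 /43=1001.58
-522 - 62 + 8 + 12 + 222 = -342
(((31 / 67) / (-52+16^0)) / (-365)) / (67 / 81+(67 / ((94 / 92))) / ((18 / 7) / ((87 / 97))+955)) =7649350533 / 275628533867815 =0.00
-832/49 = -16.98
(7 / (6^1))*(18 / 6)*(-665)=-4655 / 2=-2327.50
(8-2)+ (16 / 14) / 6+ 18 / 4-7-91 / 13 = -3.31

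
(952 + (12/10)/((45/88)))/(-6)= -35788/225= -159.06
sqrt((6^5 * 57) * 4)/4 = 332.88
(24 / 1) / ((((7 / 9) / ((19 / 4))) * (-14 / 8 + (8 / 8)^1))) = -1368 / 7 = -195.43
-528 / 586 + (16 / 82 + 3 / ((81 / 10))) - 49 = -16002029 / 324351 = -49.34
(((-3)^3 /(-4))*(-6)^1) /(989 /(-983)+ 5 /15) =60.20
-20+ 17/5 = -83/5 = -16.60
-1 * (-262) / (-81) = -262 / 81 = -3.23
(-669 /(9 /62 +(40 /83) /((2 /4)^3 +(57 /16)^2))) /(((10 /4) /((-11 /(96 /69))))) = 1428869794341 /123431480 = 11576.22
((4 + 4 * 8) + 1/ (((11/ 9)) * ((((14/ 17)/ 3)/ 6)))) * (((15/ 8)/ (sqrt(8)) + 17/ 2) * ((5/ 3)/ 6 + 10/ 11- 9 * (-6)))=10794315 * sqrt(2)/ 7744 + 12233557/ 484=27247.21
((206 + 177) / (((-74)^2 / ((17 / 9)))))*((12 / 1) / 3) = 6511 / 12321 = 0.53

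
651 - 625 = 26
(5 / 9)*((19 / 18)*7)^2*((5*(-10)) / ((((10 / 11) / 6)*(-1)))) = 4864475 / 486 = 10009.21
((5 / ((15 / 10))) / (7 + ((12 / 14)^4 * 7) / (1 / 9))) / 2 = 343 / 8439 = 0.04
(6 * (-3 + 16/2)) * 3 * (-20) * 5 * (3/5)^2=-3240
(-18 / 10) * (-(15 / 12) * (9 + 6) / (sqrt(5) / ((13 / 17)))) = 351 * sqrt(5) / 68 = 11.54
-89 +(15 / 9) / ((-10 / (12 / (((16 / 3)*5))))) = -3563 / 40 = -89.08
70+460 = 530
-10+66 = 56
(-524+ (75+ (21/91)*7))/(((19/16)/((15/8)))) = -174480/247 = -706.40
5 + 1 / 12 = 61 / 12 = 5.08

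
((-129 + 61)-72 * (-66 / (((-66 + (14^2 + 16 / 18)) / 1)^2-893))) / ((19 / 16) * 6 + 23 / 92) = -712471648 / 77605709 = -9.18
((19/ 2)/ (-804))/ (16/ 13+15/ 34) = -4199/ 594156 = -0.01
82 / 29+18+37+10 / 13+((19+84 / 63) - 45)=38375 / 1131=33.93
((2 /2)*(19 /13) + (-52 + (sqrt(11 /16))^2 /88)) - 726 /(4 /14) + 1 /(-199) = -858150757 /331136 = -2591.54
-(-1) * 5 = 5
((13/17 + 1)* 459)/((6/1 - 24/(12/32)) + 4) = -15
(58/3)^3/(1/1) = 195112/27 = 7226.37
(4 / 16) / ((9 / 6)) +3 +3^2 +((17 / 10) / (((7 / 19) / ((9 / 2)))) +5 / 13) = 181903 / 5460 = 33.32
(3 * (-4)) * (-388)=4656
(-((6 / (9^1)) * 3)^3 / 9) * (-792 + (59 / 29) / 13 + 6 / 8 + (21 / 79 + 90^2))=-6497.04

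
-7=-7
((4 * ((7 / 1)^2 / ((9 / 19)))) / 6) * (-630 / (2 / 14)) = -912380 / 3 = -304126.67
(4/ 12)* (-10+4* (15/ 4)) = 5/ 3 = 1.67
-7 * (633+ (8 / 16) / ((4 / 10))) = -17759 / 4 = -4439.75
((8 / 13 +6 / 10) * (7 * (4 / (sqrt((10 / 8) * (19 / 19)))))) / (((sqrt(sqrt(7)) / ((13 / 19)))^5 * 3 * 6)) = 9025276 * sqrt(5) * 7^(3 / 4) / 3899855925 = 0.02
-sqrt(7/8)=-sqrt(14)/4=-0.94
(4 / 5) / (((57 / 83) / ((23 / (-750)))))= -3818 / 106875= -0.04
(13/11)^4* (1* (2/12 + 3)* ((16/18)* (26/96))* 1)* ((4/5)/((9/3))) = 7054567/17788815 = 0.40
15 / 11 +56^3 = 1931791 / 11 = 175617.36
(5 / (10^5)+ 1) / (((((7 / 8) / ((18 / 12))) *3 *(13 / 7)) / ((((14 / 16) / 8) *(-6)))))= -0.20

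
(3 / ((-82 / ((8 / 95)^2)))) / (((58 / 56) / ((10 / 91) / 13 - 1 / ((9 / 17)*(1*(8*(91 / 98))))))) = 32 / 519675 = 0.00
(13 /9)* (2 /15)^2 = 52 /2025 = 0.03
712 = 712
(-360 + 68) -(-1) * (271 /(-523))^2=-79797027 /273529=-291.73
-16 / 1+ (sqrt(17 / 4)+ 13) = -3+ sqrt(17) / 2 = -0.94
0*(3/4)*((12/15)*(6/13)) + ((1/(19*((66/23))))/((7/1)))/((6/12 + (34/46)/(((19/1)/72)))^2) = 462346/1922664975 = 0.00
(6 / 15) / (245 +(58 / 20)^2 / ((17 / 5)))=0.00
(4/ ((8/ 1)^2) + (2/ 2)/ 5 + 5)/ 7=421/ 560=0.75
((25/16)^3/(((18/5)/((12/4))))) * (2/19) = 78125/233472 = 0.33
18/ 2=9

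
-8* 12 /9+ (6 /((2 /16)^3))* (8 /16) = 4576 /3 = 1525.33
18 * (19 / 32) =171 / 16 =10.69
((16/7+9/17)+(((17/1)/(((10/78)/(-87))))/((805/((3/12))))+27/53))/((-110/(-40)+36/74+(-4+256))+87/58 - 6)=-19790671/19225245175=-0.00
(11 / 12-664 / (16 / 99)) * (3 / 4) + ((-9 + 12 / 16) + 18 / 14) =-3087.65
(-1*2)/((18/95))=-95/9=-10.56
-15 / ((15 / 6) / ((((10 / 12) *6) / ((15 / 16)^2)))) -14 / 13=-6866 / 195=-35.21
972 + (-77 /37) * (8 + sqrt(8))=949.47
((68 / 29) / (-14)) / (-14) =17 / 1421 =0.01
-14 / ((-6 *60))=7 / 180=0.04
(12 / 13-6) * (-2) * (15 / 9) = 220 / 13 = 16.92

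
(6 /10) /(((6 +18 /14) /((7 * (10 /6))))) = 49 /51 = 0.96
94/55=1.71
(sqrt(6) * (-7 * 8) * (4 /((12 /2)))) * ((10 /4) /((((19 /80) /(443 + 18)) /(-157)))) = 1621244800 * sqrt(6) /57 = 69670570.32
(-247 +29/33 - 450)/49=-22972/1617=-14.21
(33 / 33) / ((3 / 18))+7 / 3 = 25 / 3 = 8.33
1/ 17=0.06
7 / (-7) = -1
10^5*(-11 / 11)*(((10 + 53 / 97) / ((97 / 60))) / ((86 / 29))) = -89001000000 / 404587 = -219979.88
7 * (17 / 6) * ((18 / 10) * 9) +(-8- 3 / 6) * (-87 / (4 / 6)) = 28611 / 20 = 1430.55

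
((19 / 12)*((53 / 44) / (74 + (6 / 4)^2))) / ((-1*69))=-1007 / 2777940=-0.00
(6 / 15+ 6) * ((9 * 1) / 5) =11.52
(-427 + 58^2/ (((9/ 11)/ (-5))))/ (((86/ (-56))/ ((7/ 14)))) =2644082/ 387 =6832.25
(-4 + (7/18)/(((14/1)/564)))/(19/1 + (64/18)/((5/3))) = 175/317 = 0.55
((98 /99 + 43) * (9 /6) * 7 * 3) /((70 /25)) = 21775 /44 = 494.89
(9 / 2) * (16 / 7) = 72 / 7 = 10.29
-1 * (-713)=713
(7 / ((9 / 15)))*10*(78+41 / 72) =989975 / 108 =9166.44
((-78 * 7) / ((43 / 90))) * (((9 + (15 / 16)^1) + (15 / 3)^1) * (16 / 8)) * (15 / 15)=-2936115 / 86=-34140.87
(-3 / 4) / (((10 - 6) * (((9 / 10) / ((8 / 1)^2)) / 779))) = -31160 / 3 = -10386.67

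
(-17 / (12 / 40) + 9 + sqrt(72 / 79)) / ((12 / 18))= -143 / 2 + 9 * sqrt(158) / 79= -70.07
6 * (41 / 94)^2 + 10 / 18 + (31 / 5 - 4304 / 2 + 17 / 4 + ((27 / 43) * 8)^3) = -63641305564367 / 31613573340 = -2013.10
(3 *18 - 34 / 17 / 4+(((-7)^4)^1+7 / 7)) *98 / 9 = 80213 / 3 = 26737.67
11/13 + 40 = 531/13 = 40.85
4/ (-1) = -4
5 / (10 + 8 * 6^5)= 5 / 62218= 0.00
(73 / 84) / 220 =0.00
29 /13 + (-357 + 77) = -3611 /13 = -277.77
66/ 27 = 22/ 9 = 2.44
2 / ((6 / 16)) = 16 / 3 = 5.33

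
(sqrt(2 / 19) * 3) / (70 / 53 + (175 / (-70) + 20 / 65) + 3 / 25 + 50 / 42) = 2170350 * sqrt(38) / 6033241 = 2.22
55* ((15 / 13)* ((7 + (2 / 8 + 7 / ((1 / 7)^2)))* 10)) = 5779125 / 26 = 222274.04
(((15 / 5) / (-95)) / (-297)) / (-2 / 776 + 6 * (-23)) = -0.00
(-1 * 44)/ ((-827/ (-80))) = -3520/ 827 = -4.26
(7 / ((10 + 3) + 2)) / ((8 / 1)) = 7 / 120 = 0.06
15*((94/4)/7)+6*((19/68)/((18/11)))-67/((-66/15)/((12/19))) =18205237/298452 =61.00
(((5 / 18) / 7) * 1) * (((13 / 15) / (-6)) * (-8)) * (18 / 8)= 13 / 126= 0.10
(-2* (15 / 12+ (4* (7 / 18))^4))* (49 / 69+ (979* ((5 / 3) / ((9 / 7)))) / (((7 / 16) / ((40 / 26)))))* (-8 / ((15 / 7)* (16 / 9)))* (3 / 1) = 47033174885039 / 117704340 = 399587.43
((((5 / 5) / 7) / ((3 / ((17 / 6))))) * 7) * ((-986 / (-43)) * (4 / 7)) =33524 / 2709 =12.38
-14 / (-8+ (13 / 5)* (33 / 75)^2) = 43750 / 23427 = 1.87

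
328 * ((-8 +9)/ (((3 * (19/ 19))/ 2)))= 656/ 3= 218.67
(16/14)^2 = 64/49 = 1.31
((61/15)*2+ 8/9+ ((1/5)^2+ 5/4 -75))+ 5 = -53719/900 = -59.69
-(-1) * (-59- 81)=-140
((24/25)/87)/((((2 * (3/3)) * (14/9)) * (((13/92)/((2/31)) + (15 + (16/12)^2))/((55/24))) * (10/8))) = 54648/159410825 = 0.00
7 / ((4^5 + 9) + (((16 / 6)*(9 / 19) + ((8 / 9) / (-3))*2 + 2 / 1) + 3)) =3591 / 532838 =0.01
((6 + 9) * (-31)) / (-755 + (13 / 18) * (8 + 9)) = 8370 / 13369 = 0.63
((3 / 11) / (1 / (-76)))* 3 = -684 / 11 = -62.18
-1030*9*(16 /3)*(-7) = 346080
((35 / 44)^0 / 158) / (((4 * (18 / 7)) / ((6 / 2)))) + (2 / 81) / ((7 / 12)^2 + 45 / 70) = 303947 / 11273616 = 0.03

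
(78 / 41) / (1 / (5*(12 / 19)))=4680 / 779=6.01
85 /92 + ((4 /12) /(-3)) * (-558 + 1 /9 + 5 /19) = 62.88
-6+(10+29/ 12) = 77/ 12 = 6.42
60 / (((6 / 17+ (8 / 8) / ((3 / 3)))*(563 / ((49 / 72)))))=4165 / 77694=0.05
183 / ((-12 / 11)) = -671 / 4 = -167.75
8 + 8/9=8.89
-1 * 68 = -68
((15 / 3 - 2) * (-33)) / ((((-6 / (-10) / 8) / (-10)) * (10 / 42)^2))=232848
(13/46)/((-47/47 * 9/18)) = -13/23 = -0.57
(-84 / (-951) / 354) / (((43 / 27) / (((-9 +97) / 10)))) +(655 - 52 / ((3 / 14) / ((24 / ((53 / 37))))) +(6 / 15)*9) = -726146916787 / 213120685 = -3407.21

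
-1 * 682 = -682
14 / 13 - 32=-402 / 13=-30.92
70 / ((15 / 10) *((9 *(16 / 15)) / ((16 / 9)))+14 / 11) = 7700 / 1031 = 7.47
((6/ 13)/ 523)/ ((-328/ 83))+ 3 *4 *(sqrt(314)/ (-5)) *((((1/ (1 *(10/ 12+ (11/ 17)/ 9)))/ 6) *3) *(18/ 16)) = -4131 *sqrt(314)/ 2770 - 249/ 1115036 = -26.43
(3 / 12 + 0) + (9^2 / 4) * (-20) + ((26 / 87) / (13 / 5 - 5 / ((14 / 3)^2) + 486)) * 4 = -67412260679 / 166553844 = -404.75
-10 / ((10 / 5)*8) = -5 / 8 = -0.62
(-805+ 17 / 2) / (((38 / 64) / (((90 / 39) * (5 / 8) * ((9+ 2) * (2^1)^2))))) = -21027600 / 247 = -85131.98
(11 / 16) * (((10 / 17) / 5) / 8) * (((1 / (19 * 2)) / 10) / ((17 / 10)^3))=275 / 50780768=0.00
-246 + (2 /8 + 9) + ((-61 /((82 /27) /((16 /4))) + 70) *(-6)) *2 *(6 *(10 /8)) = 113813 /164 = 693.98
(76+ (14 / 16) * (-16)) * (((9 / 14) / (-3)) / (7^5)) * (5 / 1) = -465 / 117649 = -0.00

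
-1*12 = -12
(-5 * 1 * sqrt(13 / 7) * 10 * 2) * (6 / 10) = -60 * sqrt(91) / 7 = -81.77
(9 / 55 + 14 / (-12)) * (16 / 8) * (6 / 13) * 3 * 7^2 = -97314 / 715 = -136.10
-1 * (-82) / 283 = 82 / 283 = 0.29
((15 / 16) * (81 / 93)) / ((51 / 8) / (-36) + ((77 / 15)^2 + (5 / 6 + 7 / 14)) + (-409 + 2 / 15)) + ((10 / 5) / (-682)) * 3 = -931101 / 85119397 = -0.01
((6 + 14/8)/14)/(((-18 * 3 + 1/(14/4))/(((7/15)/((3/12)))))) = -0.02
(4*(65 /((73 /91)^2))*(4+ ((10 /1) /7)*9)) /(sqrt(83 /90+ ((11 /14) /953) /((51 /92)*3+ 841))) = 3810916200*sqrt(7248829534440134) /45749566640017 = 7092.12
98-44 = 54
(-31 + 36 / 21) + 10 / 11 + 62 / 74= -78458 / 2849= -27.54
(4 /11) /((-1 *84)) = -1 /231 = -0.00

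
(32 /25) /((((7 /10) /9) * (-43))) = -576 /1505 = -0.38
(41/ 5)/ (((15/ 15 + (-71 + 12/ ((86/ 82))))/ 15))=-2.10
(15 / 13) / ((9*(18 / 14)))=35 / 351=0.10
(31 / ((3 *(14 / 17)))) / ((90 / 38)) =10013 / 1890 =5.30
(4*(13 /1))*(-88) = -4576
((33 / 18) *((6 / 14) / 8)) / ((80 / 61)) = 671 / 8960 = 0.07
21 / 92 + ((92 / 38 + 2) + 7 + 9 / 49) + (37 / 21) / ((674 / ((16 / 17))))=11.84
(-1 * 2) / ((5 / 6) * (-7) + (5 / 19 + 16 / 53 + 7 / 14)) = 6042 / 14405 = 0.42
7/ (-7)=-1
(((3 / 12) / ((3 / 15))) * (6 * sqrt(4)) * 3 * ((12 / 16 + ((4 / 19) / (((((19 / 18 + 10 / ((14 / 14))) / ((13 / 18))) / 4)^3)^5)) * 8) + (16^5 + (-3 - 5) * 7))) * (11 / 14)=1198924863721735858085585633482720198211354865 / 32339833088334262429351661532494390936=37072697.95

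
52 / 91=4 / 7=0.57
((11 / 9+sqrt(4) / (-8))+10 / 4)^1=125 / 36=3.47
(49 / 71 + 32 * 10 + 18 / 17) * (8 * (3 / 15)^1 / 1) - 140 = 2261908 / 6035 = 374.80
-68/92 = -17/23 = -0.74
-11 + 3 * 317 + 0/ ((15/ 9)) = 940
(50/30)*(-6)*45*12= -5400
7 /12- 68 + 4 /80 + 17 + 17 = -1001 /30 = -33.37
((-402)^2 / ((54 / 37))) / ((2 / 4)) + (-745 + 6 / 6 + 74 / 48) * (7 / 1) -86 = 1729393 / 8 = 216174.12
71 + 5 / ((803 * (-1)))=57008 / 803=70.99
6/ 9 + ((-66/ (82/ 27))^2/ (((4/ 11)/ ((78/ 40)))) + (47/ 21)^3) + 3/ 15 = 633821216621/ 249083856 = 2544.61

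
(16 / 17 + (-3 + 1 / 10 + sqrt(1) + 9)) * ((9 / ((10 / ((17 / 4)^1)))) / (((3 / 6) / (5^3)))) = 61515 / 8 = 7689.38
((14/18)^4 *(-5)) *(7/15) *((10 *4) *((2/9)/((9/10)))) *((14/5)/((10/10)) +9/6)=-57816080/1594323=-36.26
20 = 20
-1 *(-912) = 912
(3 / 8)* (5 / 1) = 15 / 8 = 1.88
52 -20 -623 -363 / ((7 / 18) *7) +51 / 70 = -354573 / 490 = -723.62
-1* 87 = -87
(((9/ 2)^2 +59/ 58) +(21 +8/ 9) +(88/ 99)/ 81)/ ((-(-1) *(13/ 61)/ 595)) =132490650985/ 1099332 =120519.23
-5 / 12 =-0.42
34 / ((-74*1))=-17 / 37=-0.46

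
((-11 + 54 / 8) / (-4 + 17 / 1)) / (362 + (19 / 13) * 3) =-17 / 19052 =-0.00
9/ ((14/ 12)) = 54/ 7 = 7.71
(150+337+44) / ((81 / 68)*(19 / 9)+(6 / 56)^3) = 22017856 / 104323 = 211.05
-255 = -255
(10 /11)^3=1000 /1331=0.75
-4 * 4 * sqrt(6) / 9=-16 * sqrt(6) / 9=-4.35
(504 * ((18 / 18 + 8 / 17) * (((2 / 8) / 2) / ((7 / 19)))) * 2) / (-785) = -1710 / 2669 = -0.64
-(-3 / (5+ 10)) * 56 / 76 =14 / 95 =0.15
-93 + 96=3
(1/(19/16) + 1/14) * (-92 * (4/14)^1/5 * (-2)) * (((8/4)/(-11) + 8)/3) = 1281744/51205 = 25.03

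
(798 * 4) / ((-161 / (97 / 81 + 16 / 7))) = -300200 / 4347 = -69.06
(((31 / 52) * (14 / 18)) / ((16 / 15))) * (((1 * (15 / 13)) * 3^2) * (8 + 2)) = 244125 / 5408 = 45.14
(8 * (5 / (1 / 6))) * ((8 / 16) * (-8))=-960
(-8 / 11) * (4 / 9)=-32 / 99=-0.32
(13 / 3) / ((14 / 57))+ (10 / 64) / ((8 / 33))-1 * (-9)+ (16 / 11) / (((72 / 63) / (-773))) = -18855135 / 19712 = -956.53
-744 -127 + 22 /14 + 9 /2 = -12109 /14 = -864.93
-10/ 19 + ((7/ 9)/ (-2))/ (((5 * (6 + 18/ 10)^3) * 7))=-10677895/ 20287098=-0.53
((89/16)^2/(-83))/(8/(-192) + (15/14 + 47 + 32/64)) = -166341/21654368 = -0.01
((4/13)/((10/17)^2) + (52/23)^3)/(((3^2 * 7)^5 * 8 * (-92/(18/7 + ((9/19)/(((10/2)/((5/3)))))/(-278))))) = -0.00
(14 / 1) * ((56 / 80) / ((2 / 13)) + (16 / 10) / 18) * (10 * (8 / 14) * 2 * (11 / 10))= 7348 / 9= 816.44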